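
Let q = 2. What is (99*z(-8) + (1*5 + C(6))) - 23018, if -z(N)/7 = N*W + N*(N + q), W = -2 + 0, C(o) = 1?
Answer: -67364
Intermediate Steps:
W = -2
z(N) = 14*N - 7*N*(2 + N) (z(N) = -7*(N*(-2) + N*(N + 2)) = -7*(-2*N + N*(2 + N)) = 14*N - 7*N*(2 + N))
(99*z(-8) + (1*5 + C(6))) - 23018 = (99*(-7*(-8)²) + (1*5 + 1)) - 23018 = (99*(-7*64) + (5 + 1)) - 23018 = (99*(-448) + 6) - 23018 = (-44352 + 6) - 23018 = -44346 - 23018 = -67364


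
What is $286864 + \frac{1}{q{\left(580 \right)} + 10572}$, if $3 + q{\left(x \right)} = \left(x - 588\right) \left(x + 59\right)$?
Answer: $\frac{1565416849}{5457} \approx 2.8686 \cdot 10^{5}$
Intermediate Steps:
$q{\left(x \right)} = -3 + \left(-588 + x\right) \left(59 + x\right)$ ($q{\left(x \right)} = -3 + \left(x - 588\right) \left(x + 59\right) = -3 + \left(-588 + x\right) \left(59 + x\right)$)
$286864 + \frac{1}{q{\left(580 \right)} + 10572} = 286864 + \frac{1}{\left(-34695 + 580^{2} - 306820\right) + 10572} = 286864 + \frac{1}{\left(-34695 + 336400 - 306820\right) + 10572} = 286864 + \frac{1}{-5115 + 10572} = 286864 + \frac{1}{5457} = \frac{1565416849}{5457}$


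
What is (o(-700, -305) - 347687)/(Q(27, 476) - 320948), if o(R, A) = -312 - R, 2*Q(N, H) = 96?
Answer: 347299/320900 ≈ 1.0823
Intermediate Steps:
Q(N, H) = 48 (Q(N, H) = (1/2)*96 = 48)
(o(-700, -305) - 347687)/(Q(27, 476) - 320948) = ((-312 - 1*(-700)) - 347687)/(48 - 320948) = ((-312 + 700) - 347687)/(-320900) = (388 - 347687)*(-1/320900) = -347299*(-1/320900) = 347299/320900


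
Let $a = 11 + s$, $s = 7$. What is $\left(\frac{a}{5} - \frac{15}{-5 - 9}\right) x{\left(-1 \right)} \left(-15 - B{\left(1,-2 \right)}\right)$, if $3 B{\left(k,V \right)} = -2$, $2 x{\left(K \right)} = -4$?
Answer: $\frac{4687}{35} \approx 133.91$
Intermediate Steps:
$x{\left(K \right)} = -2$ ($x{\left(K \right)} = \frac{1}{2} \left(-4\right) = -2$)
$B{\left(k,V \right)} = - \frac{2}{3}$ ($B{\left(k,V \right)} = \frac{1}{3} \left(-2\right) = - \frac{2}{3}$)
$a = 18$ ($a = 11 + 7 = 18$)
$\left(\frac{a}{5} - \frac{15}{-5 - 9}\right) x{\left(-1 \right)} \left(-15 - B{\left(1,-2 \right)}\right) = \left(\frac{18}{5} - \frac{15}{-5 - 9}\right) \left(-2\right) \left(-15 - - \frac{2}{3}\right) = \left(18 \cdot \frac{1}{5} - \frac{15}{-14}\right) \left(-2\right) \left(-15 + \frac{2}{3}\right) = \left(\frac{18}{5} - - \frac{15}{14}\right) \left(-2\right) \left(- \frac{43}{3}\right) = \left(\frac{18}{5} + \frac{15}{14}\right) \left(-2\right) \left(- \frac{43}{3}\right) = \frac{327}{70} \left(-2\right) \left(- \frac{43}{3}\right) = \left(- \frac{327}{35}\right) \left(- \frac{43}{3}\right) = \frac{4687}{35}$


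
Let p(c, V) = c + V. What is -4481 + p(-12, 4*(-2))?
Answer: -4501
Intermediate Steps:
p(c, V) = V + c
-4481 + p(-12, 4*(-2)) = -4481 + (4*(-2) - 12) = -4481 + (-8 - 12) = -4481 - 20 = -4501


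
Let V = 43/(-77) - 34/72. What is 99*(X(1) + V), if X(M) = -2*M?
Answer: -8401/28 ≈ -300.04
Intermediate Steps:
V = -2857/2772 (V = 43*(-1/77) - 34*1/72 = -43/77 - 17/36 = -2857/2772 ≈ -1.0307)
99*(X(1) + V) = 99*(-2*1 - 2857/2772) = 99*(-2 - 2857/2772) = 99*(-8401/2772) = -8401/28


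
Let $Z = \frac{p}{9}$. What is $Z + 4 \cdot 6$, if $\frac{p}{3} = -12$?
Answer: $20$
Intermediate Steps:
$p = -36$ ($p = 3 \left(-12\right) = -36$)
$Z = -4$ ($Z = - \frac{36}{9} = \left(-36\right) \frac{1}{9} = -4$)
$Z + 4 \cdot 6 = -4 + 4 \cdot 6 = -4 + 24 = 20$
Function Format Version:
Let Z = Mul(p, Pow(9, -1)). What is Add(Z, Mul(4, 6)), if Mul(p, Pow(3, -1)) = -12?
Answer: 20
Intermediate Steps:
p = -36 (p = Mul(3, -12) = -36)
Z = -4 (Z = Mul(-36, Pow(9, -1)) = Mul(-36, Rational(1, 9)) = -4)
Add(Z, Mul(4, 6)) = Add(-4, Mul(4, 6)) = Add(-4, 24) = 20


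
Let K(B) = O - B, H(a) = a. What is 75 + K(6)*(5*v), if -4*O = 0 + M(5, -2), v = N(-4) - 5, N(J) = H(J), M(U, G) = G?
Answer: 645/2 ≈ 322.50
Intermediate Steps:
N(J) = J
v = -9 (v = -4 - 5 = -9)
O = ½ (O = -(0 - 2)/4 = -¼*(-2) = ½ ≈ 0.50000)
K(B) = ½ - B
75 + K(6)*(5*v) = 75 + (½ - 1*6)*(5*(-9)) = 75 + (½ - 6)*(-45) = 75 - 11/2*(-45) = 75 + 495/2 = 645/2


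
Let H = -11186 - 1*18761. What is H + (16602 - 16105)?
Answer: -29450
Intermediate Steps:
H = -29947 (H = -11186 - 18761 = -29947)
H + (16602 - 16105) = -29947 + (16602 - 16105) = -29947 + 497 = -29450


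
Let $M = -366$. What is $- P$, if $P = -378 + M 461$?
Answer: $169104$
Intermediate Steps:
$P = -169104$ ($P = -378 - 168726 = -169104$)
$- P = \left(-1\right) \left(-169104\right) = 169104$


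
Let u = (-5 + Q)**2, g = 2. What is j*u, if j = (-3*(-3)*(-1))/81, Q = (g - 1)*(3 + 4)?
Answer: -4/9 ≈ -0.44444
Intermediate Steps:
Q = 7 (Q = (2 - 1)*(3 + 4) = 1*7 = 7)
u = 4 (u = (-5 + 7)**2 = 2**2 = 4)
j = -1/9 (j = (9*(-1))*(1/81) = -9*1/81 = -1/9 ≈ -0.11111)
j*u = -1/9*4 = -4/9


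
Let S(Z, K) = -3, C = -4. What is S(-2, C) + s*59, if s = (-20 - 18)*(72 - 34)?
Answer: -85199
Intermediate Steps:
s = -1444 (s = -38*38 = -1444)
S(-2, C) + s*59 = -3 - 1444*59 = -3 - 85196 = -85199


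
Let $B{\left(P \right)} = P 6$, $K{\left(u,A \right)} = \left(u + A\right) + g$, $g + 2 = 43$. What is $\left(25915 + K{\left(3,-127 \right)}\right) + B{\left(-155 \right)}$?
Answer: $24902$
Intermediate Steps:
$g = 41$ ($g = -2 + 43 = 41$)
$K{\left(u,A \right)} = 41 + A + u$ ($K{\left(u,A \right)} = \left(u + A\right) + 41 = \left(A + u\right) + 41 = 41 + A + u$)
$B{\left(P \right)} = 6 P$
$\left(25915 + K{\left(3,-127 \right)}\right) + B{\left(-155 \right)} = \left(25915 + \left(41 - 127 + 3\right)\right) + 6 \left(-155\right) = \left(25915 - 83\right) - 930 = 25832 - 930 = 24902$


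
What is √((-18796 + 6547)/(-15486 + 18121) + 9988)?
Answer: √69316655185/2635 ≈ 99.917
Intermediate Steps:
√((-18796 + 6547)/(-15486 + 18121) + 9988) = √(-12249/2635 + 9988) = √(26306131/2635) = √69316655185/2635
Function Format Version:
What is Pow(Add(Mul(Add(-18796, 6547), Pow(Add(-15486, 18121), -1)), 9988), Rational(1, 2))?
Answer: Mul(Rational(1, 2635), Pow(69316655185, Rational(1, 2))) ≈ 99.917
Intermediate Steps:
Pow(Add(Mul(Add(-18796, 6547), Pow(Add(-15486, 18121), -1)), 9988), Rational(1, 2)) = Pow(Add(Mul(-12249, Pow(2635, -1)), 9988), Rational(1, 2)) = Pow(Add(Mul(-12249, Rational(1, 2635)), 9988), Rational(1, 2)) = Pow(Add(Rational(-12249, 2635), 9988), Rational(1, 2)) = Pow(Rational(26306131, 2635), Rational(1, 2)) = Mul(Rational(1, 2635), Pow(69316655185, Rational(1, 2)))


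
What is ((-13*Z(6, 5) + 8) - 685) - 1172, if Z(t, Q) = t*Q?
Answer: -2239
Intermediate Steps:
Z(t, Q) = Q*t
((-13*Z(6, 5) + 8) - 685) - 1172 = ((-65*6 + 8) - 685) - 1172 = ((-13*30 + 8) - 685) - 1172 = ((-390 + 8) - 685) - 1172 = (-382 - 685) - 1172 = -1067 - 1172 = -2239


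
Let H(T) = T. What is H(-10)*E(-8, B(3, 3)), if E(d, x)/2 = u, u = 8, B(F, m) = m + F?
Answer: -160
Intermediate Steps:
B(F, m) = F + m
E(d, x) = 16 (E(d, x) = 2*8 = 16)
H(-10)*E(-8, B(3, 3)) = -10*16 = -160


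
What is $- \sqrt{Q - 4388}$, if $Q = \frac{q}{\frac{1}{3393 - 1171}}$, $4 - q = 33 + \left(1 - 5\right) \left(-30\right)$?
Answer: $- 3 i \sqrt{37274} \approx - 579.19 i$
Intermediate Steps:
$q = -149$ ($q = 4 - \left(33 + \left(1 - 5\right) \left(-30\right)\right) = 4 - \left(33 - -120\right) = 4 - \left(33 + 120\right) = 4 - 153 = -149$)
$Q = -331078$ ($Q = - \frac{149}{\frac{1}{3393 - 1171}} = - \frac{149}{\frac{1}{2222}} = - 149 \frac{1}{\frac{1}{2222}} = \left(-149\right) 2222 = -331078$)
$- \sqrt{Q - 4388} = - \sqrt{-331078 - 4388} = - \sqrt{-335466} = - 3 i \sqrt{37274}$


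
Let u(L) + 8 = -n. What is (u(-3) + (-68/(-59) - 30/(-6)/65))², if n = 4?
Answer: 68244121/588289 ≈ 116.00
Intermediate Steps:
u(L) = -12 (u(L) = -8 - 1*4 = -8 - 4 = -12)
(u(-3) + (-68/(-59) - 30/(-6)/65))² = (-12 + (-68/(-59) - 30/(-6)/65))² = (-12 + (-68*(-1/59) - 30*(-⅙)*(1/65)))² = (-12 + (68/59 + 5*(1/65)))² = (-12 + (68/59 + 1/13))² = (-12 + 943/767)² = (-8261/767)² = 68244121/588289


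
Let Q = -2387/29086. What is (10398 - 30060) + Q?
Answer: -571891319/29086 ≈ -19662.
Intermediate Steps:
Q = -2387/29086 (Q = -2387*1/29086 = -2387/29086 ≈ -0.082067)
(10398 - 30060) + Q = (10398 - 30060) - 2387/29086 = -19662 - 2387/29086 = -571891319/29086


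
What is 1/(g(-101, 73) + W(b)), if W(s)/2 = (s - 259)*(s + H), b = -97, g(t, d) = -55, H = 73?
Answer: 1/17033 ≈ 5.8710e-5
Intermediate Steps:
W(s) = 2*(-259 + s)*(73 + s) (W(s) = 2*((s - 259)*(s + 73)) = 2*((-259 + s)*(73 + s)) = 2*(-259 + s)*(73 + s))
1/(g(-101, 73) + W(b)) = 1/(-55 + (-37814 - 372*(-97) + 2*(-97)²)) = 1/(-55 + (-37814 + 36084 + 2*9409)) = 1/(-55 + (-37814 + 36084 + 18818)) = 1/(-55 + 17088) = 1/17033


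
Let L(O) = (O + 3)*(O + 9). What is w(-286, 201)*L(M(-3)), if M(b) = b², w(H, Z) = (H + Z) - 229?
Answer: -67824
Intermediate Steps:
w(H, Z) = -229 + H + Z
L(O) = (3 + O)*(9 + O)
w(-286, 201)*L(M(-3)) = (-229 - 286 + 201)*(27 + ((-3)²)² + 12*(-3)²) = -314*(27 + 9² + 12*9) = -314*(27 + 81 + 108) = -314*216 = -67824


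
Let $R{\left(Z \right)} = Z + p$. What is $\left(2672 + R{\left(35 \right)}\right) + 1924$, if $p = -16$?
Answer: $4615$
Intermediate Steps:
$R{\left(Z \right)} = -16 + Z$ ($R{\left(Z \right)} = Z - 16 = -16 + Z$)
$\left(2672 + R{\left(35 \right)}\right) + 1924 = \left(2672 + \left(-16 + 35\right)\right) + 1924 = \left(2672 + 19\right) + 1924 = 2691 + 1924 = 4615$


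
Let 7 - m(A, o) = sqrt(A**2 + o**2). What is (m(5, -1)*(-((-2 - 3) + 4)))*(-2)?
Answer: -14 + 2*sqrt(26) ≈ -3.8020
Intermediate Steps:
m(A, o) = 7 - sqrt(A**2 + o**2)
(m(5, -1)*(-((-2 - 3) + 4)))*(-2) = ((7 - sqrt(5**2 + (-1)**2))*(-((-2 - 3) + 4)))*(-2) = ((7 - sqrt(25 + 1))*(-(-5 + 4)))*(-2) = ((7 - sqrt(26))*(-1*(-1)))*(-2) = ((7 - sqrt(26))*1)*(-2) = (7 - sqrt(26))*(-2) = -14 + 2*sqrt(26)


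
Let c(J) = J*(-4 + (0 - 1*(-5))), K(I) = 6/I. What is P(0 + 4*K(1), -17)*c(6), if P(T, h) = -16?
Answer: -96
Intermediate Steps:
c(J) = J (c(J) = J*(-4 + (0 + 5)) = J*(-4 + 5) = J*1 = J)
P(0 + 4*K(1), -17)*c(6) = -16*6 = -96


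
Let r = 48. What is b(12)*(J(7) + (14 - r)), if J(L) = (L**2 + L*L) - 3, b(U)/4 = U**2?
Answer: 35136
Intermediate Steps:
b(U) = 4*U**2
J(L) = -3 + 2*L**2 (J(L) = (L**2 + L**2) - 3 = 2*L**2 - 3 = -3 + 2*L**2)
b(12)*(J(7) + (14 - r)) = (4*12**2)*((-3 + 2*7**2) + (14 - 1*48)) = (4*144)*((-3 + 2*49) + (14 - 48)) = 576*((-3 + 98) - 34) = 576*(95 - 34) = 576*61 = 35136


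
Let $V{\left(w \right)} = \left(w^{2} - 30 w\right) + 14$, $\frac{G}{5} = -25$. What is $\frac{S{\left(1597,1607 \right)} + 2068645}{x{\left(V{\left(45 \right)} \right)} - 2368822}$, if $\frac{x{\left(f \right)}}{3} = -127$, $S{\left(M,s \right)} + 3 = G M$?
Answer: $- \frac{1869017}{2369203} \approx -0.78888$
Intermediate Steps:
$G = -125$ ($G = 5 \left(-25\right) = -125$)
$V{\left(w \right)} = 14 + w^{2} - 30 w$
$S{\left(M,s \right)} = -3 - 125 M$
$x{\left(f \right)} = -381$ ($x{\left(f \right)} = 3 \left(-127\right) = -381$)
$\frac{S{\left(1597,1607 \right)} + 2068645}{x{\left(V{\left(45 \right)} \right)} - 2368822} = \frac{\left(-3 - 199625\right) + 2068645}{-381 - 2368822} = \frac{\left(-3 - 199625\right) + 2068645}{-2369203} = \left(-199628 + 2068645\right) \left(- \frac{1}{2369203}\right) = 1869017 \left(- \frac{1}{2369203}\right) = - \frac{1869017}{2369203}$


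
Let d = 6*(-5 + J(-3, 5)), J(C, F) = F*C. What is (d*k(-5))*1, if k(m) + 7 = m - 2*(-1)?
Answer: 1200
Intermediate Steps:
J(C, F) = C*F
k(m) = -5 + m (k(m) = -7 + (m - 2*(-1)) = -7 + (m + 2) = -7 + (2 + m) = -5 + m)
d = -120 (d = 6*(-5 - 3*5) = 6*(-5 - 15) = 6*(-20) = -120)
(d*k(-5))*1 = -120*(-5 - 5)*1 = -120*(-10)*1 = 1200*1 = 1200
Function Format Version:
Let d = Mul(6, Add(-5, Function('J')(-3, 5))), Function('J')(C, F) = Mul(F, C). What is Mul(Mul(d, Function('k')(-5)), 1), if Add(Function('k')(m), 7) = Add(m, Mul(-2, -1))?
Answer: 1200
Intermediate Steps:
Function('J')(C, F) = Mul(C, F)
Function('k')(m) = Add(-5, m) (Function('k')(m) = Add(-7, Add(m, Mul(-2, -1))) = Add(-7, Add(m, 2)) = Add(-7, Add(2, m)) = Add(-5, m))
d = -120 (d = Mul(6, Add(-5, Mul(-3, 5))) = Mul(6, Add(-5, -15)) = Mul(6, -20) = -120)
Mul(Mul(d, Function('k')(-5)), 1) = Mul(Mul(-120, Add(-5, -5)), 1) = Mul(Mul(-120, -10), 1) = Mul(1200, 1) = 1200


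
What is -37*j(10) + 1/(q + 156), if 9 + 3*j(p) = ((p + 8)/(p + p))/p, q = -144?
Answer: 8248/75 ≈ 109.97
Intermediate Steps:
j(p) = -3 + (8 + p)/(6*p**2) (j(p) = -3 + (((p + 8)/(p + p))/p)/3 = -3 + (((8 + p)/((2*p)))/p)/3 = -3 + (((8 + p)*(1/(2*p)))/p)/3 = -3 + (((8 + p)/(2*p))/p)/3 = -3 + ((8 + p)/(2*p**2))/3 = -3 + (8 + p)/(6*p**2))
-37*j(10) + 1/(q + 156) = -37*(8 + 10 - 18*10**2)/(6*10**2) + 1/(-144 + 156) = -37*(8 + 10 - 18*100)/(6*100) + 1/12 = -37*(8 + 10 - 1800)/(6*100) + 1/12 = -37*(-1782)/(6*100) + 1/12 = -37*(-297/100) + 1/12 = 10989/100 + 1/12 = 8248/75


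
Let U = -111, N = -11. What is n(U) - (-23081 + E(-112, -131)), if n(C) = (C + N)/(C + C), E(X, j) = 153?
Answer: 2545069/111 ≈ 22929.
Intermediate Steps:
n(C) = (-11 + C)/(2*C) (n(C) = (C - 11)/(C + C) = (-11 + C)/((2*C)) = (-11 + C)*(1/(2*C)) = (-11 + C)/(2*C))
n(U) - (-23081 + E(-112, -131)) = (½)*(-11 - 111)/(-111) - (-23081 + 153) = (½)*(-1/111)*(-122) - 1*(-22928) = 61/111 + 22928 = 2545069/111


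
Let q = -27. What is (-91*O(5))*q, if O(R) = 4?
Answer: 9828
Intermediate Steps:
(-91*O(5))*q = -91*4*(-27) = -364*(-27) = 9828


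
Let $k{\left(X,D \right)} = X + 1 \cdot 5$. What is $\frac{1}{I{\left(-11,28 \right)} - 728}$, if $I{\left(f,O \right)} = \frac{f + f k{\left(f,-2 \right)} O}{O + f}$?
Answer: $- \frac{17}{10539} \approx -0.0016131$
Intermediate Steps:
$k{\left(X,D \right)} = 5 + X$ ($k{\left(X,D \right)} = X + 5 = 5 + X$)
$I{\left(f,O \right)} = \frac{f + O f \left(5 + f\right)}{O + f}$ ($I{\left(f,O \right)} = \frac{f + f \left(5 + f\right) O}{O + f} = \frac{f + O f \left(5 + f\right)}{O + f}$)
$\frac{1}{I{\left(-11,28 \right)} - 728} = \frac{1}{- \frac{11 \left(1 + 28 \left(5 - 11\right)\right)}{28 - 11} - 728} = \frac{1}{- \frac{11 \left(1 + 28 \left(-6\right)\right)}{17} - 728} = \frac{1}{\left(-11\right) \frac{1}{17} \left(1 - 168\right) - 728} = \frac{1}{\left(-11\right) \frac{1}{17} \left(-167\right) - 728} = \frac{1}{\frac{1837}{17} - 728} = \frac{1}{- \frac{10539}{17}} = - \frac{17}{10539}$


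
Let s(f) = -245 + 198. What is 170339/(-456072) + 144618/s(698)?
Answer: -65964226429/21435384 ≈ -3077.4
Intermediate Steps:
s(f) = -47
170339/(-456072) + 144618/s(698) = 170339/(-456072) + 144618/(-47) = 170339*(-1/456072) + 144618*(-1/47) = -170339/456072 - 144618/47 = -65964226429/21435384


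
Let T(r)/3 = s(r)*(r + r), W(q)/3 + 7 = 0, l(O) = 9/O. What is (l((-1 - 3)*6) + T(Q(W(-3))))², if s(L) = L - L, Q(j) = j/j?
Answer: 9/64 ≈ 0.14063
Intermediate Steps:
W(q) = -21 (W(q) = -21 + 3*0 = -21 + 0 = -21)
Q(j) = 1
s(L) = 0
T(r) = 0 (T(r) = 3*(0*(r + r)) = 3*(0*(2*r)) = 3*0 = 0)
(l((-1 - 3)*6) + T(Q(W(-3))))² = (9/(((-1 - 3)*6)) + 0)² = (9/((-4*6)) + 0)² = (9/(-24) + 0)² = (9*(-1/24) + 0)² = (-3/8 + 0)² = (-3/8)² = 9/64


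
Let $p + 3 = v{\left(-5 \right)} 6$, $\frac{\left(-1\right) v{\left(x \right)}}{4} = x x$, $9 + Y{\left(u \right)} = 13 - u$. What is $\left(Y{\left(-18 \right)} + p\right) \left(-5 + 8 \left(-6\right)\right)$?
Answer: $30793$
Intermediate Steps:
$Y{\left(u \right)} = 4 - u$ ($Y{\left(u \right)} = -9 - \left(-13 + u\right) = 4 - u$)
$v{\left(x \right)} = - 4 x^{2}$ ($v{\left(x \right)} = - 4 x x = - 4 x^{2}$)
$p = -603$ ($p = -3 + - 4 \left(-5\right)^{2} \cdot 6 = -3 + \left(-4\right) 25 \cdot 6 = -3 - 600 = -603$)
$\left(Y{\left(-18 \right)} + p\right) \left(-5 + 8 \left(-6\right)\right) = \left(\left(4 - -18\right) - 603\right) \left(-5 + 8 \left(-6\right)\right) = \left(\left(4 + 18\right) - 603\right) \left(-5 - 48\right) = \left(22 - 603\right) \left(-53\right) = \left(-581\right) \left(-53\right) = 30793$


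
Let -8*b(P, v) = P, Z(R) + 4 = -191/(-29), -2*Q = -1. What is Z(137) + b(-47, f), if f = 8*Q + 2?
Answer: 1963/232 ≈ 8.4612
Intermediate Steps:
Q = ½ (Q = -½*(-1) = ½ ≈ 0.50000)
Z(R) = 75/29 (Z(R) = -4 - 191/(-29) = -4 - 191*(-1/29) = -4 + 191/29 = 75/29)
f = 6 (f = 8*(½) + 2 = 4 + 2 = 6)
b(P, v) = -P/8
Z(137) + b(-47, f) = 75/29 - ⅛*(-47) = 75/29 + 47/8 = 1963/232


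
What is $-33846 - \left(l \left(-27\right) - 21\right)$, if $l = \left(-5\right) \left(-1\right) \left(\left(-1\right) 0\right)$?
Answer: $-33825$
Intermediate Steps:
$l = 0$ ($l = 5 \cdot 0 = 0$)
$-33846 - \left(l \left(-27\right) - 21\right) = -33846 - \left(0 \left(-27\right) - 21\right) = -33846 - \left(0 - 21\right) = -33846 - -21 = -33846 + 21 = -33825$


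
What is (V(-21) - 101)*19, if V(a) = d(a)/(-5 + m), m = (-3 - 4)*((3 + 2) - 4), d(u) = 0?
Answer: -1919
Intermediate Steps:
m = -7 (m = -7*(5 - 4) = -7*1 = -7)
V(a) = 0 (V(a) = 0/(-5 - 7) = 0/(-12) = 0*(-1/12) = 0)
(V(-21) - 101)*19 = (0 - 101)*19 = -101*19 = -1919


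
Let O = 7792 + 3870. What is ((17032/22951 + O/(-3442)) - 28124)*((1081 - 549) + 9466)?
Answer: -11107429453853174/39498671 ≈ -2.8121e+8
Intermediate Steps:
O = 11662
((17032/22951 + O/(-3442)) - 28124)*((1081 - 549) + 9466) = ((17032/22951 + 11662/(-3442)) - 28124)*((1081 - 549) + 9466) = ((17032*(1/22951) + 11662*(-1/3442)) - 28124)*(532 + 9466) = ((17032/22951 - 5831/1721) - 28124)*9998 = (-104515209/39498671 - 28124)*9998 = -1110965138413/39498671*9998 = -11107429453853174/39498671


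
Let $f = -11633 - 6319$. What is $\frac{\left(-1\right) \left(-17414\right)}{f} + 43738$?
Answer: $\frac{392583581}{8976} \approx 43737.0$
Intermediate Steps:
$f = -17952$
$\frac{\left(-1\right) \left(-17414\right)}{f} + 43738 = \frac{\left(-1\right) \left(-17414\right)}{-17952} + 43738 = 17414 \left(- \frac{1}{17952}\right) + 43738 = - \frac{8707}{8976} + 43738 = \frac{392583581}{8976}$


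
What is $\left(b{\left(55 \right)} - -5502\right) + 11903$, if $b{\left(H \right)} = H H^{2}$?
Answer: $183780$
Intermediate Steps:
$b{\left(H \right)} = H^{3}$
$\left(b{\left(55 \right)} - -5502\right) + 11903 = \left(55^{3} - -5502\right) + 11903 = \left(166375 + 5502\right) + 11903 = 171877 + 11903 = 183780$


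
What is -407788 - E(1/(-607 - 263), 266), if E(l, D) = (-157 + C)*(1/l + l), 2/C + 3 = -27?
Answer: -3552446078/6525 ≈ -5.4444e+5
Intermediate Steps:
C = -1/15 (C = 2/(-3 - 27) = 2/(-30) = 2*(-1/30) = -1/15 ≈ -0.066667)
E(l, D) = -2356*l/15 - 2356/(15*l) (E(l, D) = (-157 - 1/15)*(1/l + l) = -2356*(l + 1/l)/15 = -2356*l/15 - 2356/(15*l))
-407788 - E(1/(-607 - 263), 266) = -407788 - 2356*(-1 - (1/(-607 - 263))**2)/(15*(1/(-607 - 263))) = -407788 - 2356*(-1 - (1/(-870))**2)/(15*(1/(-870))) = -407788 - 2356*(-1 - (-1/870)**2)/(15*(-1/870)) = -407788 - 2356*(-870)*(-1 - 1*1/756900)/15 = -407788 - 2356*(-870)*(-1 - 1/756900)/15 = -407788 - 2356*(-870)*(-756901)/(15*756900) = -407788 - 1*891629378/6525 = -407788 - 891629378/6525 = -3552446078/6525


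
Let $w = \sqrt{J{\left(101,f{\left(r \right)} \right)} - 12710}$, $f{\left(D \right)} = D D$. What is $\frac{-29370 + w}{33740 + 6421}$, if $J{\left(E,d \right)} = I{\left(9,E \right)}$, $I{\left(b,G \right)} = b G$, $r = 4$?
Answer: $- \frac{890}{1217} + \frac{i \sqrt{11801}}{40161} \approx -0.73131 + 0.0027049 i$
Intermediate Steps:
$f{\left(D \right)} = D^{2}$
$I{\left(b,G \right)} = G b$
$J{\left(E,d \right)} = 9 E$ ($J{\left(E,d \right)} = E 9 = 9 E$)
$w = i \sqrt{11801}$ ($w = \sqrt{9 \cdot 101 - 12710} = \sqrt{909 - 12710} = \sqrt{-11801} = i \sqrt{11801} \approx 108.63 i$)
$\frac{-29370 + w}{33740 + 6421} = \frac{-29370 + i \sqrt{11801}}{33740 + 6421} = \frac{-29370 + i \sqrt{11801}}{40161} = \left(-29370 + i \sqrt{11801}\right) \frac{1}{40161} = - \frac{890}{1217} + \frac{i \sqrt{11801}}{40161}$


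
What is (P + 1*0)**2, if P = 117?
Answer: 13689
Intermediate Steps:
(P + 1*0)**2 = (117 + 1*0)**2 = (117 + 0)**2 = 117**2 = 13689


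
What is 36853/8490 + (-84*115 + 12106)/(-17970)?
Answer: 21382729/5085510 ≈ 4.2046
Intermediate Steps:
36853/8490 + (-84*115 + 12106)/(-17970) = 36853*(1/8490) + (-9660 + 12106)*(-1/17970) = 36853/8490 + 2446*(-1/17970) = 36853/8490 - 1223/8985 = 21382729/5085510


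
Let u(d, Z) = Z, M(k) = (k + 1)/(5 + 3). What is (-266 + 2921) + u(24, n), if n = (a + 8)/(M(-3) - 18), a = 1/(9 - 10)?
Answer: 193787/73 ≈ 2654.6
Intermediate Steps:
a = -1 (a = 1/(-1) = -1)
M(k) = ⅛ + k/8 (M(k) = (1 + k)/8 = (1 + k)*(⅛) = ⅛ + k/8)
n = -28/73 (n = (-1 + 8)/((⅛ + (⅛)*(-3)) - 18) = 7/((⅛ - 3/8) - 18) = 7/(-¼ - 18) = 7/(-73/4) = 7*(-4/73) = -28/73 ≈ -0.38356)
(-266 + 2921) + u(24, n) = (-266 + 2921) - 28/73 = 2655 - 28/73 = 193787/73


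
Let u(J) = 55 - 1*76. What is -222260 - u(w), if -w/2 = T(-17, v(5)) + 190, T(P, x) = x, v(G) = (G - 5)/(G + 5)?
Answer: -222239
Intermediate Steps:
v(G) = (-5 + G)/(5 + G)
w = -380 (w = -2*((-5 + 5)/(5 + 5) + 190) = -2*(0/10 + 190) = -2*((1/10)*0 + 190) = -2*(0 + 190) = -2*190 = -380)
u(J) = -21 (u(J) = 55 - 76 = -21)
-222260 - u(w) = -222260 - 1*(-21) = -222260 + 21 = -222239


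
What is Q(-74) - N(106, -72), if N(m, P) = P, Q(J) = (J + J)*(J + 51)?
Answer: 3476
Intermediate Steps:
Q(J) = 2*J*(51 + J) (Q(J) = (2*J)*(51 + J) = 2*J*(51 + J))
Q(-74) - N(106, -72) = 2*(-74)*(51 - 74) - 1*(-72) = 2*(-74)*(-23) + 72 = 3404 + 72 = 3476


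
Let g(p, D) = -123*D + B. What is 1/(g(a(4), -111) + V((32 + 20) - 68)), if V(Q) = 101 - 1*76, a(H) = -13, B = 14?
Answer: 1/13692 ≈ 7.3035e-5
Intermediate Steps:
g(p, D) = 14 - 123*D (g(p, D) = -123*D + 14 = 14 - 123*D)
V(Q) = 25 (V(Q) = 101 - 76 = 25)
1/(g(a(4), -111) + V((32 + 20) - 68)) = 1/((14 - 123*(-111)) + 25) = 1/((14 + 13653) + 25) = 1/(13667 + 25) = 1/13692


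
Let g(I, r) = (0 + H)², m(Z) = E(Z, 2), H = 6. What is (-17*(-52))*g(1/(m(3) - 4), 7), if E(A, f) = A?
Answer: 31824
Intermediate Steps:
m(Z) = Z
g(I, r) = 36 (g(I, r) = (0 + 6)² = 6² = 36)
(-17*(-52))*g(1/(m(3) - 4), 7) = -17*(-52)*36 = 884*36 = 31824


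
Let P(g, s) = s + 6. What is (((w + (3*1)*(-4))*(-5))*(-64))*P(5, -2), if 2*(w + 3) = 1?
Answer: -18560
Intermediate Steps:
w = -5/2 (w = -3 + (½)*1 = -3 + ½ = -5/2 ≈ -2.5000)
P(g, s) = 6 + s
(((w + (3*1)*(-4))*(-5))*(-64))*P(5, -2) = (((-5/2 + (3*1)*(-4))*(-5))*(-64))*(6 - 2) = (((-5/2 + 3*(-4))*(-5))*(-64))*4 = (((-5/2 - 12)*(-5))*(-64))*4 = (-29/2*(-5)*(-64))*4 = ((145/2)*(-64))*4 = -4640*4 = -18560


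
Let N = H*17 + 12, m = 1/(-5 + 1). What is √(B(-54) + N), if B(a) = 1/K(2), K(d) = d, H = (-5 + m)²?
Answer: √7697/4 ≈ 21.933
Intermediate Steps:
m = -¼ (m = 1/(-4) = -¼ ≈ -0.25000)
H = 441/16 (H = (-5 - ¼)² = (-21/4)² = 441/16 ≈ 27.563)
B(a) = ½ (B(a) = 1/2 = ½)
N = 7689/16 (N = (441/16)*17 + 12 = 7497/16 + 12 = 7689/16 ≈ 480.56)
√(B(-54) + N) = √(½ + 7689/16) = √(7697/16) = √7697/4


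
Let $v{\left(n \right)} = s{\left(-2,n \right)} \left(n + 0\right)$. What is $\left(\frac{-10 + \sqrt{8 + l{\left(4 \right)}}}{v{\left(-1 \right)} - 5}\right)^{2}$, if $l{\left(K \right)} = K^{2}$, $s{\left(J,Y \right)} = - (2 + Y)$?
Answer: $\frac{\left(5 - \sqrt{6}\right)^{2}}{4} \approx 1.6263$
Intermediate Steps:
$s{\left(J,Y \right)} = -2 - Y$
$v{\left(n \right)} = n \left(-2 - n\right)$ ($v{\left(n \right)} = \left(-2 - n\right) \left(n + 0\right) = \left(-2 - n\right) n = n \left(-2 - n\right)$)
$\left(\frac{-10 + \sqrt{8 + l{\left(4 \right)}}}{v{\left(-1 \right)} - 5}\right)^{2} = \left(\frac{-10 + \sqrt{8 + 4^{2}}}{\left(-1\right) \left(-1\right) \left(2 - 1\right) - 5}\right)^{2} = \left(\frac{-10 + \sqrt{8 + 16}}{\left(-1\right) \left(-1\right) 1 - 5}\right)^{2} = \left(\frac{-10 + \sqrt{24}}{1 - 5}\right)^{2} = \left(\frac{-10 + 2 \sqrt{6}}{-4}\right)^{2} = \left(\left(-10 + 2 \sqrt{6}\right) \left(- \frac{1}{4}\right)\right)^{2} = \left(\frac{5}{2} - \frac{\sqrt{6}}{2}\right)^{2}$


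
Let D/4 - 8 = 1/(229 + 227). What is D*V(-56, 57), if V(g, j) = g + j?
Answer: 3649/114 ≈ 32.009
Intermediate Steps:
D = 3649/114 (D = 32 + 4/(229 + 227) = 32 + 4/456 = 32 + 4*(1/456) = 32 + 1/114 = 3649/114 ≈ 32.009)
D*V(-56, 57) = 3649*(-56 + 57)/114 = (3649/114)*1 = 3649/114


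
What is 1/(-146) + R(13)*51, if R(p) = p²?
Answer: 1258373/146 ≈ 8619.0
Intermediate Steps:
1/(-146) + R(13)*51 = 1/(-146) + 13²*51 = -1/146 + 169*51 = -1/146 + 8619 = 1258373/146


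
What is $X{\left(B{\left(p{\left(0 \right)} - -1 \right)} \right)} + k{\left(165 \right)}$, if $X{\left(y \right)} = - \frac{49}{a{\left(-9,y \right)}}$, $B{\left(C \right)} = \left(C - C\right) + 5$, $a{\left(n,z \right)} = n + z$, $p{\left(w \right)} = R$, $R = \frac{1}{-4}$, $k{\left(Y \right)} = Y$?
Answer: $\frac{709}{4} \approx 177.25$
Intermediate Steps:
$R = - \frac{1}{4} \approx -0.25$
$p{\left(w \right)} = - \frac{1}{4}$
$B{\left(C \right)} = 5$ ($B{\left(C \right)} = 0 + 5 = 5$)
$X{\left(y \right)} = - \frac{49}{-9 + y}$
$X{\left(B{\left(p{\left(0 \right)} - -1 \right)} \right)} + k{\left(165 \right)} = - \frac{49}{-9 + 5} + 165 = - \frac{49}{-4} + 165 = \left(-49\right) \left(- \frac{1}{4}\right) + 165 = \frac{49}{4} + 165 = \frac{709}{4}$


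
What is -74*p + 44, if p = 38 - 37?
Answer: -30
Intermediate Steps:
p = 1
-74*p + 44 = -74*1 + 44 = -74 + 44 = -30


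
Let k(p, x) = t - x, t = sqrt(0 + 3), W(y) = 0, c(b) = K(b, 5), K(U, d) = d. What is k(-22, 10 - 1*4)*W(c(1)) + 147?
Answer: 147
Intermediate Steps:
c(b) = 5
t = sqrt(3) ≈ 1.7320
k(p, x) = sqrt(3) - x
k(-22, 10 - 1*4)*W(c(1)) + 147 = (sqrt(3) - (10 - 1*4))*0 + 147 = (sqrt(3) - (10 - 4))*0 + 147 = (sqrt(3) - 1*6)*0 + 147 = (sqrt(3) - 6)*0 + 147 = (-6 + sqrt(3))*0 + 147 = 0 + 147 = 147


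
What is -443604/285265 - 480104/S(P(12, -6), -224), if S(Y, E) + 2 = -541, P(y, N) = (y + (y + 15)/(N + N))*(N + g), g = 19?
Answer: 136715990588/154898895 ≈ 882.61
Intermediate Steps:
P(y, N) = (19 + N)*(y + (15 + y)/(2*N)) (P(y, N) = (y + (y + 15)/(N + N))*(N + 19) = (y + (15 + y)/((2*N)))*(19 + N) = (y + (15 + y)*(1/(2*N)))*(19 + N) = (y + (15 + y)/(2*N))*(19 + N) = (19 + N)*(y + (15 + y)/(2*N)))
S(Y, E) = -543 (S(Y, E) = -2 - 541 = -543)
-443604/285265 - 480104/S(P(12, -6), -224) = -443604/285265 - 480104/(-543) = -443604*1/285265 - 480104*(-1/543) = -443604/285265 + 480104/543 = 136715990588/154898895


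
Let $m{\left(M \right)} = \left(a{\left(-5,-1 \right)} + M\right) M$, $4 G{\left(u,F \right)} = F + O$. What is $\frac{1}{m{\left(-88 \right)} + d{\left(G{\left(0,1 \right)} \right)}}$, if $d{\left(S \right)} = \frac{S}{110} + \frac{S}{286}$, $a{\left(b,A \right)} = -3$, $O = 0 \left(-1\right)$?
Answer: $\frac{2860}{22902889} \approx 0.00012487$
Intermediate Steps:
$O = 0$
$G{\left(u,F \right)} = \frac{F}{4}$ ($G{\left(u,F \right)} = \frac{F + 0}{4} = \frac{F}{4}$)
$m{\left(M \right)} = M \left(-3 + M\right)$ ($m{\left(M \right)} = \left(-3 + M\right) M = M \left(-3 + M\right)$)
$d{\left(S \right)} = \frac{9 S}{715}$ ($d{\left(S \right)} = S \frac{1}{110} + S \frac{1}{286} = \frac{S}{110} + \frac{S}{286} = \frac{9 S}{715}$)
$\frac{1}{m{\left(-88 \right)} + d{\left(G{\left(0,1 \right)} \right)}} = \frac{1}{- 88 \left(-3 - 88\right) + \frac{9 \cdot \frac{1}{4} \cdot 1}{715}} = \frac{1}{\left(-88\right) \left(-91\right) + \frac{9}{715} \cdot \frac{1}{4}} = \frac{1}{8008 + \frac{9}{2860}} = \frac{1}{\frac{22902889}{2860}} = \frac{2860}{22902889}$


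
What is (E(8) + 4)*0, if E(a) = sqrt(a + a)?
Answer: 0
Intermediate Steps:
E(a) = sqrt(2)*sqrt(a) (E(a) = sqrt(2*a) = sqrt(2)*sqrt(a))
(E(8) + 4)*0 = (sqrt(2)*sqrt(8) + 4)*0 = (sqrt(2)*(2*sqrt(2)) + 4)*0 = (4 + 4)*0 = 8*0 = 0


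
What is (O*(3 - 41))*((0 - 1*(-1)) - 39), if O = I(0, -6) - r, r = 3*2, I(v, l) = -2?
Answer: -11552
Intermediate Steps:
r = 6
O = -8 (O = -2 - 1*6 = -2 - 6 = -8)
(O*(3 - 41))*((0 - 1*(-1)) - 39) = (-8*(3 - 41))*((0 - 1*(-1)) - 39) = (-8*(-38))*((0 + 1) - 39) = 304*(1 - 39) = 304*(-38) = -11552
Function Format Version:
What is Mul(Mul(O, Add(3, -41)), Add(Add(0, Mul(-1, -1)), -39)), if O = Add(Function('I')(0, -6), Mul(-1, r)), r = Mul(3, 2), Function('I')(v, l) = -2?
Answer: -11552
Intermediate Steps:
r = 6
O = -8 (O = Add(-2, Mul(-1, 6)) = Add(-2, -6) = -8)
Mul(Mul(O, Add(3, -41)), Add(Add(0, Mul(-1, -1)), -39)) = Mul(Mul(-8, Add(3, -41)), Add(Add(0, Mul(-1, -1)), -39)) = Mul(Mul(-8, -38), Add(Add(0, 1), -39)) = Mul(304, Add(1, -39)) = Mul(304, -38) = -11552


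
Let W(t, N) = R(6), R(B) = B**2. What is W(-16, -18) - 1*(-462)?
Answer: 498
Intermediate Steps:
W(t, N) = 36 (W(t, N) = 6**2 = 36)
W(-16, -18) - 1*(-462) = 36 - 1*(-462) = 36 + 462 = 498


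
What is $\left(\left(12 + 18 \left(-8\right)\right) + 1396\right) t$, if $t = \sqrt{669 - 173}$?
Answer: $5056 \sqrt{31} \approx 28151.0$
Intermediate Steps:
$t = 4 \sqrt{31}$ ($t = \sqrt{496} = 4 \sqrt{31} \approx 22.271$)
$\left(\left(12 + 18 \left(-8\right)\right) + 1396\right) t = \left(\left(12 + 18 \left(-8\right)\right) + 1396\right) 4 \sqrt{31} = \left(\left(12 - 144\right) + 1396\right) 4 \sqrt{31} = \left(-132 + 1396\right) 4 \sqrt{31} = 1264 \cdot 4 \sqrt{31} = 5056 \sqrt{31}$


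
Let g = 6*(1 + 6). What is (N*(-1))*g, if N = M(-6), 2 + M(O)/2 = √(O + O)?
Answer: 168 - 168*I*√3 ≈ 168.0 - 290.98*I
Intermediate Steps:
M(O) = -4 + 2*√2*√O (M(O) = -4 + 2*√(O + O) = -4 + 2*√(2*O) = -4 + 2*(√2*√O) = -4 + 2*√2*√O)
g = 42 (g = 6*7 = 42)
N = -4 + 4*I*√3 (N = -4 + 2*√2*√(-6) = -4 + 2*√2*(I*√6) = -4 + 4*I*√3 ≈ -4.0 + 6.9282*I)
(N*(-1))*g = ((-4 + 4*I*√3)*(-1))*42 = (4 - 4*I*√3)*42 = 168 - 168*I*√3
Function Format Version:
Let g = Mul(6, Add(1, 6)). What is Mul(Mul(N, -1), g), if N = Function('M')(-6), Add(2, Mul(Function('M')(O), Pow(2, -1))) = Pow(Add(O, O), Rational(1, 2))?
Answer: Add(168, Mul(-168, I, Pow(3, Rational(1, 2)))) ≈ Add(168.00, Mul(-290.98, I))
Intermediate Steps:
Function('M')(O) = Add(-4, Mul(2, Pow(2, Rational(1, 2)), Pow(O, Rational(1, 2)))) (Function('M')(O) = Add(-4, Mul(2, Pow(Add(O, O), Rational(1, 2)))) = Add(-4, Mul(2, Pow(Mul(2, O), Rational(1, 2)))) = Add(-4, Mul(2, Mul(Pow(2, Rational(1, 2)), Pow(O, Rational(1, 2))))) = Add(-4, Mul(2, Pow(2, Rational(1, 2)), Pow(O, Rational(1, 2)))))
g = 42 (g = Mul(6, 7) = 42)
N = Add(-4, Mul(4, I, Pow(3, Rational(1, 2)))) (N = Add(-4, Mul(2, Pow(2, Rational(1, 2)), Pow(-6, Rational(1, 2)))) = Add(-4, Mul(2, Pow(2, Rational(1, 2)), Mul(I, Pow(6, Rational(1, 2))))) = Add(-4, Mul(4, I, Pow(3, Rational(1, 2)))) ≈ Add(-4.0000, Mul(6.9282, I)))
Mul(Mul(N, -1), g) = Mul(Mul(Add(-4, Mul(4, I, Pow(3, Rational(1, 2)))), -1), 42) = Mul(Add(4, Mul(-4, I, Pow(3, Rational(1, 2)))), 42) = Add(168, Mul(-168, I, Pow(3, Rational(1, 2))))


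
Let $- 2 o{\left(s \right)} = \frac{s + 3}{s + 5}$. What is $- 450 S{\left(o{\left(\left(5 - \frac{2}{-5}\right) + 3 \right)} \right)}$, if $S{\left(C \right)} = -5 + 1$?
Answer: $1800$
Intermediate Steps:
$o{\left(s \right)} = - \frac{3 + s}{2 \left(5 + s\right)}$ ($o{\left(s \right)} = - \frac{\left(s + 3\right) \frac{1}{s + 5}}{2} = - \frac{\left(3 + s\right) \frac{1}{5 + s}}{2} = - \frac{\frac{1}{5 + s} \left(3 + s\right)}{2} = - \frac{3 + s}{2 \left(5 + s\right)}$)
$S{\left(C \right)} = -4$
$- 450 S{\left(o{\left(\left(5 - \frac{2}{-5}\right) + 3 \right)} \right)} = \left(-450\right) \left(-4\right) = 1800$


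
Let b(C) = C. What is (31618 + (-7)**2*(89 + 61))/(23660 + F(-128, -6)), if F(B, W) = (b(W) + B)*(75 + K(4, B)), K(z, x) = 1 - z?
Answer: 9742/3503 ≈ 2.7810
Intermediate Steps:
F(B, W) = 72*B + 72*W (F(B, W) = (W + B)*(75 + (1 - 1*4)) = (B + W)*(75 + (1 - 4)) = (B + W)*(75 - 3) = (B + W)*72 = 72*B + 72*W)
(31618 + (-7)**2*(89 + 61))/(23660 + F(-128, -6)) = (31618 + (-7)**2*(89 + 61))/(23660 + (72*(-128) + 72*(-6))) = (31618 + 49*150)/(23660 + (-9216 - 432)) = (31618 + 7350)/(23660 - 9648) = 38968/14012 = 38968*(1/14012) = 9742/3503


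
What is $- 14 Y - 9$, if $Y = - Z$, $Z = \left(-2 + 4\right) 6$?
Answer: $159$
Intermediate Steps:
$Z = 12$ ($Z = 2 \cdot 6 = 12$)
$Y = -12$ ($Y = \left(-1\right) 12 = -12$)
$- 14 Y - 9 = \left(-14\right) \left(-12\right) - 9 = 168 - 9 = 159$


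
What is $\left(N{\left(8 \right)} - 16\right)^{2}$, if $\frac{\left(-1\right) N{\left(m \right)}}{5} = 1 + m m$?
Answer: $116281$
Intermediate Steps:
$N{\left(m \right)} = -5 - 5 m^{2}$ ($N{\left(m \right)} = - 5 \left(1 + m m\right) = - 5 \left(1 + m^{2}\right) = -5 - 5 m^{2}$)
$\left(N{\left(8 \right)} - 16\right)^{2} = \left(\left(-5 - 5 \cdot 8^{2}\right) - 16\right)^{2} = \left(\left(-5 - 320\right) - 16\right)^{2} = \left(-325 - 16\right)^{2} = \left(-341\right)^{2} = 116281$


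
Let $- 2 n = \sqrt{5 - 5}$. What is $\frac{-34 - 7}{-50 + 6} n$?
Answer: $0$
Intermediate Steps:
$n = 0$ ($n = - \frac{\sqrt{5 - 5}}{2} = - \frac{\sqrt{0}}{2} = \left(- \frac{1}{2}\right) 0 = 0$)
$\frac{-34 - 7}{-50 + 6} n = \frac{-34 - 7}{-50 + 6} \cdot 0 = - \frac{41}{-44} \cdot 0 = \left(-41\right) \left(- \frac{1}{44}\right) 0 = \frac{41}{44} \cdot 0 = 0$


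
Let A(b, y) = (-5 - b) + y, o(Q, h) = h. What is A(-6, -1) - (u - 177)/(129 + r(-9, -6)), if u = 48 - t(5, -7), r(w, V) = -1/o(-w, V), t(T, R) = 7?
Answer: 816/775 ≈ 1.0529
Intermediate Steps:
A(b, y) = -5 + y - b
r(w, V) = -1/V
u = 41 (u = 48 - 1*7 = 48 - 7 = 41)
A(-6, -1) - (u - 177)/(129 + r(-9, -6)) = (-5 - 1 - 1*(-6)) - (41 - 177)/(129 - 1/(-6)) = (-5 - 1 + 6) - (-136)/(129 - 1*(-1/6)) = 0 - (-136)/(129 + 1/6) = 0 - (-136)/775/6 = 0 - (-136)*6/775 = 0 - 1*(-816/775) = 0 + 816/775 = 816/775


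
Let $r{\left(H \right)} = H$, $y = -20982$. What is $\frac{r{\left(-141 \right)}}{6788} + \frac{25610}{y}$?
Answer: $- \frac{6799967}{5477916} \approx -1.2413$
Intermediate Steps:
$\frac{r{\left(-141 \right)}}{6788} + \frac{25610}{y} = - \frac{141}{6788} + \frac{25610}{-20982} = \left(-141\right) \frac{1}{6788} + 25610 \left(- \frac{1}{20982}\right) = - \frac{141}{6788} - \frac{985}{807} = - \frac{6799967}{5477916}$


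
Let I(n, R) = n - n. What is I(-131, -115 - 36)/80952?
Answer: 0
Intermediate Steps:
I(n, R) = 0
I(-131, -115 - 36)/80952 = 0/80952 = 0*(1/80952) = 0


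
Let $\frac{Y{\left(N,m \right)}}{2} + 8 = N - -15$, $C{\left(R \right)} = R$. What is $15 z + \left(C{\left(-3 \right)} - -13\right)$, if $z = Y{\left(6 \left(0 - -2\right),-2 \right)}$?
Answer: $580$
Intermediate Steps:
$Y{\left(N,m \right)} = 14 + 2 N$ ($Y{\left(N,m \right)} = -16 + 2 \left(N - -15\right) = -16 + 2 \left(N + 15\right) = -16 + 2 \left(15 + N\right) = -16 + \left(30 + 2 N\right) = 14 + 2 N$)
$z = 38$ ($z = 14 + 2 \cdot 6 \left(0 - -2\right) = 14 + 2 \cdot 6 \left(0 + \left(-2 + 4\right)\right) = 14 + 2 \cdot 6 \left(0 + 2\right) = 14 + 2 \cdot 6 \cdot 2 = 14 + 2 \cdot 12 = 14 + 24 = 38$)
$15 z + \left(C{\left(-3 \right)} - -13\right) = 15 \cdot 38 - -10 = 570 + \left(-3 + 13\right) = 570 + 10 = 580$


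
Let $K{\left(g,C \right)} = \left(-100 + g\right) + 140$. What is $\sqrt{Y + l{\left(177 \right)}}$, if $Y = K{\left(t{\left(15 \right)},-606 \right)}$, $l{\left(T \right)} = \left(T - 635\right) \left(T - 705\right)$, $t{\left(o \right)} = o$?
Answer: $11 \sqrt{1999} \approx 491.81$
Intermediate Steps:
$l{\left(T \right)} = \left(-705 + T\right) \left(-635 + T\right)$ ($l{\left(T \right)} = \left(-635 + T\right) \left(-705 + T\right) = \left(-705 + T\right) \left(-635 + T\right)$)
$K{\left(g,C \right)} = 40 + g$
$Y = 55$ ($Y = 40 + 15 = 55$)
$\sqrt{Y + l{\left(177 \right)}} = \sqrt{55 + \left(447675 + 177^{2} - 237180\right)} = \sqrt{55 + \left(447675 + 31329 - 237180\right)} = \sqrt{55 + 241824} = \sqrt{241879} = 11 \sqrt{1999}$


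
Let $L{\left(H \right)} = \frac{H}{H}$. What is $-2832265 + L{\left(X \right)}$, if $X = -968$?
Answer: $-2832264$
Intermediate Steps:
$L{\left(H \right)} = 1$
$-2832265 + L{\left(X \right)} = -2832265 + 1 = -2832264$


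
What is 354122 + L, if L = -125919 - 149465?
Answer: 78738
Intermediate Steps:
L = -275384
354122 + L = 354122 - 275384 = 78738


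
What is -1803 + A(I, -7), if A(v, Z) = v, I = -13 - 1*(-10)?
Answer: -1806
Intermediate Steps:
I = -3 (I = -13 + 10 = -3)
-1803 + A(I, -7) = -1803 - 3 = -1806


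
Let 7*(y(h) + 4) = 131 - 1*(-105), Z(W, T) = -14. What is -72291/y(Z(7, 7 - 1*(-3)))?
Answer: -506037/208 ≈ -2432.9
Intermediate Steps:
y(h) = 208/7 (y(h) = -4 + (131 - 1*(-105))/7 = -4 + (131 + 105)/7 = -4 + (⅐)*236 = -4 + 236/7 = 208/7)
-72291/y(Z(7, 7 - 1*(-3))) = -72291/208/7 = -72291*7/208 = -506037/208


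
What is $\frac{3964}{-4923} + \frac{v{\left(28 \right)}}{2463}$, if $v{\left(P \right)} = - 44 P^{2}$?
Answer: $- \frac{59862380}{4041783} \approx -14.811$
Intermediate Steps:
$\frac{3964}{-4923} + \frac{v{\left(28 \right)}}{2463} = \frac{3964}{-4923} + \frac{\left(-44\right) 28^{2}}{2463} = 3964 \left(- \frac{1}{4923}\right) + \left(-44\right) 784 \cdot \frac{1}{2463} = - \frac{3964}{4923} - \frac{34496}{2463} = - \frac{59862380}{4041783}$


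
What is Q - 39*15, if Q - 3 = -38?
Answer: -620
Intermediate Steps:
Q = -35 (Q = 3 - 38 = -35)
Q - 39*15 = -35 - 39*15 = -35 - 585 = -620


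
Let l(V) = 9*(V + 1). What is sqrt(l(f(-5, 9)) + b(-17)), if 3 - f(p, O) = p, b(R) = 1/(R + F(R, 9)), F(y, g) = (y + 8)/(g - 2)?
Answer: sqrt(20722)/16 ≈ 8.9970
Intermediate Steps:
F(y, g) = (8 + y)/(-2 + g)
b(R) = 1/(8/7 + 8*R/7) (b(R) = 1/(R + (8 + R)/(-2 + 9)) = 1/(R + (8 + R)/7) = 1/(R + (8/7 + R/7)) = 1/(8/7 + 8*R/7))
f(p, O) = 3 - p
l(V) = 9 + 9*V (l(V) = 9*(1 + V) = 9 + 9*V)
sqrt(l(f(-5, 9)) + b(-17)) = sqrt((9 + 9*(3 - 1*(-5))) + 7/(8*(1 - 17))) = sqrt((9 + 9*(3 + 5)) + (7/8)/(-16)) = sqrt((9 + 9*8) + (7/8)*(-1/16)) = sqrt((9 + 72) - 7/128) = sqrt(81 - 7/128) = sqrt(10361/128) = sqrt(20722)/16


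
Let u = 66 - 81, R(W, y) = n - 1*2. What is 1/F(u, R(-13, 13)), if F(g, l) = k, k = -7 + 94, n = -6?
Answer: 1/87 ≈ 0.011494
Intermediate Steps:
R(W, y) = -8 (R(W, y) = -6 - 1*2 = -6 - 2 = -8)
u = -15
k = 87
F(g, l) = 87
1/F(u, R(-13, 13)) = 1/87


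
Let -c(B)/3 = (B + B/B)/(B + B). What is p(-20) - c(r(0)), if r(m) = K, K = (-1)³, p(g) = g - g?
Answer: 0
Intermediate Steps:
p(g) = 0
K = -1
r(m) = -1
c(B) = -3*(1 + B)/(2*B) (c(B) = -3*(B + B/B)/(B + B) = -3*(B + 1)/(2*B) = -3*(1 + B)*1/(2*B) = -3*(1 + B)/(2*B))
p(-20) - c(r(0)) = 0 - 3*(-1 - 1*(-1))/(2*(-1)) = 0 - 3*(-1)*(-1 + 1)/2 = 0 - 3*(-1)*0/2 = 0 - 1*0 = 0 + 0 = 0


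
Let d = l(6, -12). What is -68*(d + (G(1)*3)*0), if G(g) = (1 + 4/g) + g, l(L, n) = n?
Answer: 816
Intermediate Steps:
G(g) = 1 + g + 4/g
d = -12
-68*(d + (G(1)*3)*0) = -68*(-12 + ((1 + 1 + 4/1)*3)*0) = -68*(-12 + ((1 + 1 + 4*1)*3)*0) = -68*(-12 + ((1 + 1 + 4)*3)*0) = -68*(-12 + (6*3)*0) = -68*(-12 + 18*0) = -68*(-12 + 0) = -68*(-12) = 816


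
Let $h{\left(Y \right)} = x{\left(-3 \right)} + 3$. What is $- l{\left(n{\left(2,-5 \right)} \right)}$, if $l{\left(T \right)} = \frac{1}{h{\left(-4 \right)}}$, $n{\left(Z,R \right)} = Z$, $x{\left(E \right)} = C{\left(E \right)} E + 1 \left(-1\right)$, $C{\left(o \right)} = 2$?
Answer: $\frac{1}{4} \approx 0.25$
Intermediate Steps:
$x{\left(E \right)} = -1 + 2 E$ ($x{\left(E \right)} = 2 E + 1 \left(-1\right) = 2 E - 1 = -1 + 2 E$)
$h{\left(Y \right)} = -4$ ($h{\left(Y \right)} = \left(-1 + 2 \left(-3\right)\right) + 3 = \left(-1 - 6\right) + 3 = -7 + 3 = -4$)
$l{\left(T \right)} = - \frac{1}{4}$ ($l{\left(T \right)} = \frac{1}{-4} = - \frac{1}{4}$)
$- l{\left(n{\left(2,-5 \right)} \right)} = \left(-1\right) \left(- \frac{1}{4}\right) = \frac{1}{4}$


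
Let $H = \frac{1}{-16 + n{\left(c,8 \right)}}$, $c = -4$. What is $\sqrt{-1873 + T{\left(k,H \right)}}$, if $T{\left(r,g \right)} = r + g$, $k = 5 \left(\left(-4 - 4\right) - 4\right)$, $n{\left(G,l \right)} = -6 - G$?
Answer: $\frac{i \sqrt{69590}}{6} \approx 43.967 i$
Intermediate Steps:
$k = -60$ ($k = 5 \left(-8 - 4\right) = 5 \left(-12\right) = -60$)
$H = - \frac{1}{18}$ ($H = \frac{1}{-16 - 2} = \frac{1}{-18} = - \frac{1}{18} \approx -0.055556$)
$T{\left(r,g \right)} = g + r$
$\sqrt{-1873 + T{\left(k,H \right)}} = \sqrt{-1873 - \frac{1081}{18}} = \sqrt{- \frac{34795}{18}} = \frac{i \sqrt{69590}}{6}$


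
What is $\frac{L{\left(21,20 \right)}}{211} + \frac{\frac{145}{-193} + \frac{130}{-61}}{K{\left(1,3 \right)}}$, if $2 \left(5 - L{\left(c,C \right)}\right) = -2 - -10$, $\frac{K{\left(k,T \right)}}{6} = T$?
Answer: $- \frac{6948371}{44713854} \approx -0.1554$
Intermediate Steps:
$K{\left(k,T \right)} = 6 T$
$L{\left(c,C \right)} = 1$ ($L{\left(c,C \right)} = 5 - \frac{-2 - -10}{2} = 5 - \frac{-2 + 10}{2} = 5 - 4 = 1$)
$\frac{L{\left(21,20 \right)}}{211} + \frac{\frac{145}{-193} + \frac{130}{-61}}{K{\left(1,3 \right)}} = 1 \cdot \frac{1}{211} + \frac{\frac{145}{-193} + \frac{130}{-61}}{6 \cdot 3} = 1 \cdot \frac{1}{211} + \frac{145 \left(- \frac{1}{193}\right) + 130 \left(- \frac{1}{61}\right)}{18} = \frac{1}{211} + \left(- \frac{145}{193} - \frac{130}{61}\right) \frac{1}{18} = \frac{1}{211} - \frac{33935}{211914} = - \frac{6948371}{44713854}$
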